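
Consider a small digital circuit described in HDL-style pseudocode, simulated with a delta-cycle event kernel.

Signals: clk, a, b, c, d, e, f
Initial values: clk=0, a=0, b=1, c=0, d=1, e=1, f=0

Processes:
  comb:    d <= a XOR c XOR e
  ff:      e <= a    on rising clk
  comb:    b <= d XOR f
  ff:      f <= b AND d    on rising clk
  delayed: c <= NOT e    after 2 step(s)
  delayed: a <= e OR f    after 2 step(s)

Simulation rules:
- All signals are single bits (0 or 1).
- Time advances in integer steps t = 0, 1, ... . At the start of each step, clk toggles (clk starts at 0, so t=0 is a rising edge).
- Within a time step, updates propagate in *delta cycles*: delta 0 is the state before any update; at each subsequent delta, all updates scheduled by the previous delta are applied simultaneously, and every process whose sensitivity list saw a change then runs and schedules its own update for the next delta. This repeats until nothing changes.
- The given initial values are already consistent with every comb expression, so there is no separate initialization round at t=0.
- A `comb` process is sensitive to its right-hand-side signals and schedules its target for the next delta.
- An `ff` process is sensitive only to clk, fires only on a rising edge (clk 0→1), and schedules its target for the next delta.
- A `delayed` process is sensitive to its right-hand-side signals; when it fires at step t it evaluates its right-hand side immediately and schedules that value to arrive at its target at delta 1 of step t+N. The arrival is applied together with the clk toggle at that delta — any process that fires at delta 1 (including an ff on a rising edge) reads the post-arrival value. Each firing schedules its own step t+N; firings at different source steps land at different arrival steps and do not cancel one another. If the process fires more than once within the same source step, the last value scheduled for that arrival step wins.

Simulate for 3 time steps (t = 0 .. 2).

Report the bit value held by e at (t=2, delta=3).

t0.Δ0 c=0 e=1 a=0 f=0 b=1 clk=0 d=1
t0.Δ1 c=0 e=1 a=0 f=0 b=1 clk=1 d=1
t0.Δ2 c=0 e=0 a=0 f=1 b=1 clk=1 d=1
t0.Δ3 c=0 e=0 a=0 f=1 b=0 clk=1 d=0
t0.Δ4 c=0 e=0 a=0 f=1 b=1 clk=1 d=0
t1.Δ0 c=0 e=0 a=0 f=1 b=1 clk=1 d=0
t1.Δ1 c=0 e=0 a=0 f=1 b=1 clk=0 d=0
t2.Δ0 c=0 e=0 a=0 f=1 b=1 clk=0 d=0
t2.Δ1 c=1 e=0 a=1 f=1 b=1 clk=1 d=0
t2.Δ2 c=1 e=1 a=1 f=0 b=1 clk=1 d=0
t2.Δ3 c=1 e=1 a=1 f=0 b=0 clk=1 d=1
t2.Δ4 c=1 e=1 a=1 f=0 b=1 clk=1 d=1

1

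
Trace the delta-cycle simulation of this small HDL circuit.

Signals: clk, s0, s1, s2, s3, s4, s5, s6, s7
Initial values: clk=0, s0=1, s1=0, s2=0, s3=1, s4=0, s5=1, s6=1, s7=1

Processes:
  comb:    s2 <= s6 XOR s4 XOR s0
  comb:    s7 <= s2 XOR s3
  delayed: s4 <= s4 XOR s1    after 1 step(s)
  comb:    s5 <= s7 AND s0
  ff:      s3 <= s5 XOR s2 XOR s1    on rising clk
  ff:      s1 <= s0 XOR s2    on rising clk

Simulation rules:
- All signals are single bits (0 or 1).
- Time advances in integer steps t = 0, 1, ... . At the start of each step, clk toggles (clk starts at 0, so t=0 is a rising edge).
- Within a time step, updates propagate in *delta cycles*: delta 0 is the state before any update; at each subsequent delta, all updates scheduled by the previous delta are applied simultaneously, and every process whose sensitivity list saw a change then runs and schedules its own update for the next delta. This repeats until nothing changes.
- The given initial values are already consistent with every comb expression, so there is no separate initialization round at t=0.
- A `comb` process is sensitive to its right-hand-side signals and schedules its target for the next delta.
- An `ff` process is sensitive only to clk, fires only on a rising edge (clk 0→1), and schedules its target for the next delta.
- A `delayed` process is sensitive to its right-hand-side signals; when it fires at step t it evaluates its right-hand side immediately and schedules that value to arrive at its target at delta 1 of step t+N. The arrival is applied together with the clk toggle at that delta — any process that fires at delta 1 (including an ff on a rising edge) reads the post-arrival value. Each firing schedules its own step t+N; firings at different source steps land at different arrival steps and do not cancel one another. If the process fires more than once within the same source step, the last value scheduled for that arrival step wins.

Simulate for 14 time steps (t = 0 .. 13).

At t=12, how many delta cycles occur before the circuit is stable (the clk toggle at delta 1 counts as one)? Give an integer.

2

t0.Δ0 s3=1 clk=0 s2=0 s4=0 s7=1 s5=1 s1=0 s6=1 s0=1
t0.Δ1 s3=1 clk=1 s2=0 s4=0 s7=1 s5=1 s1=0 s6=1 s0=1
t0.Δ2 s3=1 clk=1 s2=0 s4=0 s7=1 s5=1 s1=1 s6=1 s0=1
t1.Δ0 s3=1 clk=1 s2=0 s4=0 s7=1 s5=1 s1=1 s6=1 s0=1
t1.Δ1 s3=1 clk=0 s2=0 s4=1 s7=1 s5=1 s1=1 s6=1 s0=1
t1.Δ2 s3=1 clk=0 s2=1 s4=1 s7=1 s5=1 s1=1 s6=1 s0=1
t1.Δ3 s3=1 clk=0 s2=1 s4=1 s7=0 s5=1 s1=1 s6=1 s0=1
t1.Δ4 s3=1 clk=0 s2=1 s4=1 s7=0 s5=0 s1=1 s6=1 s0=1
t2.Δ0 s3=1 clk=0 s2=1 s4=1 s7=0 s5=0 s1=1 s6=1 s0=1
t2.Δ1 s3=1 clk=1 s2=1 s4=0 s7=0 s5=0 s1=1 s6=1 s0=1
t2.Δ2 s3=0 clk=1 s2=0 s4=0 s7=0 s5=0 s1=0 s6=1 s0=1
t3.Δ0 s3=0 clk=1 s2=0 s4=0 s7=0 s5=0 s1=0 s6=1 s0=1
t3.Δ1 s3=0 clk=0 s2=0 s4=0 s7=0 s5=0 s1=0 s6=1 s0=1
t4.Δ0 s3=0 clk=0 s2=0 s4=0 s7=0 s5=0 s1=0 s6=1 s0=1
t4.Δ1 s3=0 clk=1 s2=0 s4=0 s7=0 s5=0 s1=0 s6=1 s0=1
t4.Δ2 s3=0 clk=1 s2=0 s4=0 s7=0 s5=0 s1=1 s6=1 s0=1
t5.Δ0 s3=0 clk=1 s2=0 s4=0 s7=0 s5=0 s1=1 s6=1 s0=1
t5.Δ1 s3=0 clk=0 s2=0 s4=1 s7=0 s5=0 s1=1 s6=1 s0=1
t5.Δ2 s3=0 clk=0 s2=1 s4=1 s7=0 s5=0 s1=1 s6=1 s0=1
t5.Δ3 s3=0 clk=0 s2=1 s4=1 s7=1 s5=0 s1=1 s6=1 s0=1
t5.Δ4 s3=0 clk=0 s2=1 s4=1 s7=1 s5=1 s1=1 s6=1 s0=1
t6.Δ0 s3=0 clk=0 s2=1 s4=1 s7=1 s5=1 s1=1 s6=1 s0=1
t6.Δ1 s3=0 clk=1 s2=1 s4=0 s7=1 s5=1 s1=1 s6=1 s0=1
t6.Δ2 s3=1 clk=1 s2=0 s4=0 s7=1 s5=1 s1=0 s6=1 s0=1
t7.Δ0 s3=1 clk=1 s2=0 s4=0 s7=1 s5=1 s1=0 s6=1 s0=1
t7.Δ1 s3=1 clk=0 s2=0 s4=0 s7=1 s5=1 s1=0 s6=1 s0=1
t8.Δ0 s3=1 clk=0 s2=0 s4=0 s7=1 s5=1 s1=0 s6=1 s0=1
t8.Δ1 s3=1 clk=1 s2=0 s4=0 s7=1 s5=1 s1=0 s6=1 s0=1
t8.Δ2 s3=1 clk=1 s2=0 s4=0 s7=1 s5=1 s1=1 s6=1 s0=1
t9.Δ0 s3=1 clk=1 s2=0 s4=0 s7=1 s5=1 s1=1 s6=1 s0=1
t9.Δ1 s3=1 clk=0 s2=0 s4=1 s7=1 s5=1 s1=1 s6=1 s0=1
t9.Δ2 s3=1 clk=0 s2=1 s4=1 s7=1 s5=1 s1=1 s6=1 s0=1
t9.Δ3 s3=1 clk=0 s2=1 s4=1 s7=0 s5=1 s1=1 s6=1 s0=1
t9.Δ4 s3=1 clk=0 s2=1 s4=1 s7=0 s5=0 s1=1 s6=1 s0=1
t10.Δ0 s3=1 clk=0 s2=1 s4=1 s7=0 s5=0 s1=1 s6=1 s0=1
t10.Δ1 s3=1 clk=1 s2=1 s4=0 s7=0 s5=0 s1=1 s6=1 s0=1
t10.Δ2 s3=0 clk=1 s2=0 s4=0 s7=0 s5=0 s1=0 s6=1 s0=1
t11.Δ0 s3=0 clk=1 s2=0 s4=0 s7=0 s5=0 s1=0 s6=1 s0=1
t11.Δ1 s3=0 clk=0 s2=0 s4=0 s7=0 s5=0 s1=0 s6=1 s0=1
t12.Δ0 s3=0 clk=0 s2=0 s4=0 s7=0 s5=0 s1=0 s6=1 s0=1
t12.Δ1 s3=0 clk=1 s2=0 s4=0 s7=0 s5=0 s1=0 s6=1 s0=1
t12.Δ2 s3=0 clk=1 s2=0 s4=0 s7=0 s5=0 s1=1 s6=1 s0=1
t13.Δ0 s3=0 clk=1 s2=0 s4=0 s7=0 s5=0 s1=1 s6=1 s0=1
t13.Δ1 s3=0 clk=0 s2=0 s4=1 s7=0 s5=0 s1=1 s6=1 s0=1
t13.Δ2 s3=0 clk=0 s2=1 s4=1 s7=0 s5=0 s1=1 s6=1 s0=1
t13.Δ3 s3=0 clk=0 s2=1 s4=1 s7=1 s5=0 s1=1 s6=1 s0=1
t13.Δ4 s3=0 clk=0 s2=1 s4=1 s7=1 s5=1 s1=1 s6=1 s0=1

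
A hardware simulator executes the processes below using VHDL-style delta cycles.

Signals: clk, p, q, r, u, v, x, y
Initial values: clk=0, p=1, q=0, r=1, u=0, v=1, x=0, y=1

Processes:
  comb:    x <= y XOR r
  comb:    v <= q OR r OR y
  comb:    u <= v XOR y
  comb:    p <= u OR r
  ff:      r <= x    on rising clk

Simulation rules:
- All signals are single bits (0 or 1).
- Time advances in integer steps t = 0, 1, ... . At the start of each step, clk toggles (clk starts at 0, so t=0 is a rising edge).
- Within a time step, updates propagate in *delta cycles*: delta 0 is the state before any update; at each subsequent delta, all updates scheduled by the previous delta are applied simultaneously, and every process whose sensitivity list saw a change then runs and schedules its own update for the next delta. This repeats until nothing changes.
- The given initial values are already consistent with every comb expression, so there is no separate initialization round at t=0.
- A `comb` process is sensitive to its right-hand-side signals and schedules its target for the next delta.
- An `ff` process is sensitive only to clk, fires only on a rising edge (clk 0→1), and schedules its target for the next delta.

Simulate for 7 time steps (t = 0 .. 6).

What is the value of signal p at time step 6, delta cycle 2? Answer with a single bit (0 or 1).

0

t=0 Δ0: x=0 q=0 y=1 clk=0 r=1 v=1 p=1 u=0
  Δ1: clk:0→1
  Δ2: r:1→0
  Δ3: x:0→1, p:1→0
  (3Δ to stable)
t=1 Δ0: x=1 q=0 y=1 clk=1 r=0 v=1 p=0 u=0
  Δ1: clk:1→0
  (1Δ to stable)
t=2 Δ0: x=1 q=0 y=1 clk=0 r=0 v=1 p=0 u=0
  Δ1: clk:0→1
  Δ2: r:0→1
  Δ3: x:1→0, p:0→1
  (3Δ to stable)
t=3 Δ0: x=0 q=0 y=1 clk=1 r=1 v=1 p=1 u=0
  Δ1: clk:1→0
  (1Δ to stable)
t=4 Δ0: x=0 q=0 y=1 clk=0 r=1 v=1 p=1 u=0
  Δ1: clk:0→1
  Δ2: r:1→0
  Δ3: x:0→1, p:1→0
  (3Δ to stable)
t=5 Δ0: x=1 q=0 y=1 clk=1 r=0 v=1 p=0 u=0
  Δ1: clk:1→0
  (1Δ to stable)
t=6 Δ0: x=1 q=0 y=1 clk=0 r=0 v=1 p=0 u=0
  Δ1: clk:0→1
  Δ2: r:0→1
  Δ3: x:1→0, p:0→1
  (3Δ to stable)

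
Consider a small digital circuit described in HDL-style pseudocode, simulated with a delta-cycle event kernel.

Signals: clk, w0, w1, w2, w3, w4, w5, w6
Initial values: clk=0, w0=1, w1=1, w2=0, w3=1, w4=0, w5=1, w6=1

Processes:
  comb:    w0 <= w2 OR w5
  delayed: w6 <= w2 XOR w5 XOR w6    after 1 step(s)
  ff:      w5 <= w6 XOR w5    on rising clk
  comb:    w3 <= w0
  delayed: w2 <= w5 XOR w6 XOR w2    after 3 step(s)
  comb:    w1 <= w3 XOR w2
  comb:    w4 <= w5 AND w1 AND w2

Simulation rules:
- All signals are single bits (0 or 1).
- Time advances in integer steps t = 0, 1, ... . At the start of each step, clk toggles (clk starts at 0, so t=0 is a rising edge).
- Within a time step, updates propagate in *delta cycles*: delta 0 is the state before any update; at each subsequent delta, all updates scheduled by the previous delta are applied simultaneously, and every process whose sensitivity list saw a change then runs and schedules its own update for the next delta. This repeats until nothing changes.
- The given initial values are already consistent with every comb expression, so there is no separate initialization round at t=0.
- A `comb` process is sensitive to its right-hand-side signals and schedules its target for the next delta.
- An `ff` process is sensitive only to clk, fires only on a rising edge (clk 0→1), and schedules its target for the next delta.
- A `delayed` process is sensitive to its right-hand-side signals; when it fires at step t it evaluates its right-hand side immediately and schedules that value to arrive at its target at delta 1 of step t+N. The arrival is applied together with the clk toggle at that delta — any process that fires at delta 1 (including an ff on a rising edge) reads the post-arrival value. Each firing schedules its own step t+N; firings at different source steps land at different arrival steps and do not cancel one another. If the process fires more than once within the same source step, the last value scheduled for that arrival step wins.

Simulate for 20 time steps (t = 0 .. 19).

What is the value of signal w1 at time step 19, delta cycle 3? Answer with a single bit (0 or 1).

t=0 Δ0: w5=1 w6=1 w3=1 w1=1 w4=0 w2=0 clk=0 w0=1
  Δ1: clk:0→1
  Δ2: w5:1→0
  Δ3: w0:1→0
  Δ4: w3:1→0
  Δ5: w1:1→0
  (5Δ to stable)
t=1 Δ0: w5=0 w6=1 w3=0 w1=0 w4=0 w2=0 clk=1 w0=0
  Δ1: clk:1→0
  (1Δ to stable)
t=2 Δ0: w5=0 w6=1 w3=0 w1=0 w4=0 w2=0 clk=0 w0=0
  Δ1: clk:0→1
  Δ2: w5:0→1
  Δ3: w0:0→1
  Δ4: w3:0→1
  Δ5: w1:0→1
  (5Δ to stable)
t=3 Δ0: w5=1 w6=1 w3=1 w1=1 w4=0 w2=0 clk=1 w0=1
  Δ1: w6:1→0, w2:0→1, clk:1→0
  Δ2: w1:1→0, w4:0→1
  Δ3: w4:1→0
  (3Δ to stable)
t=4 Δ0: w5=1 w6=0 w3=1 w1=0 w4=0 w2=1 clk=0 w0=1
  Δ1: clk:0→1
  (1Δ to stable)
t=5 Δ0: w5=1 w6=0 w3=1 w1=0 w4=0 w2=1 clk=1 w0=1
  Δ1: w2:1→0, clk:1→0
  Δ2: w1:0→1
  (2Δ to stable)
t=6 Δ0: w5=1 w6=0 w3=1 w1=1 w4=0 w2=0 clk=0 w0=1
  Δ1: w6:0→1, clk:0→1
  Δ2: w5:1→0
  Δ3: w0:1→0
  Δ4: w3:1→0
  Δ5: w1:1→0
  (5Δ to stable)
t=7 Δ0: w5=0 w6=1 w3=0 w1=0 w4=0 w2=0 clk=1 w0=0
  Δ1: clk:1→0
  (1Δ to stable)
t=8 Δ0: w5=0 w6=1 w3=0 w1=0 w4=0 w2=0 clk=0 w0=0
  Δ1: w2:0→1, clk:0→1
  Δ2: w5:0→1, w1:0→1, w0:0→1
  Δ3: w3:0→1, w4:0→1
  Δ4: w1:1→0
  Δ5: w4:1→0
  (5Δ to stable)
t=9 Δ0: w5=1 w6=1 w3=1 w1=0 w4=0 w2=1 clk=1 w0=1
  Δ1: clk:1→0
  (1Δ to stable)
t=10 Δ0: w5=1 w6=1 w3=1 w1=0 w4=0 w2=1 clk=0 w0=1
  Δ1: clk:0→1
  Δ2: w5:1→0
  (2Δ to stable)
t=11 Δ0: w5=0 w6=1 w3=1 w1=0 w4=0 w2=1 clk=1 w0=1
  Δ1: w6:1→0, clk:1→0
  (1Δ to stable)
t=12 Δ0: w5=0 w6=0 w3=1 w1=0 w4=0 w2=1 clk=0 w0=1
  Δ1: w6:0→1, clk:0→1
  Δ2: w5:0→1
  (2Δ to stable)
t=13 Δ0: w5=1 w6=1 w3=1 w1=0 w4=0 w2=1 clk=1 w0=1
  Δ1: w2:1→0, clk:1→0
  Δ2: w1:0→1
  (2Δ to stable)
t=14 Δ0: w5=1 w6=1 w3=1 w1=1 w4=0 w2=0 clk=0 w0=1
  Δ1: w6:1→0, w2:0→1, clk:0→1
  Δ2: w1:1→0, w4:0→1
  Δ3: w4:1→0
  (3Δ to stable)
t=15 Δ0: w5=1 w6=0 w3=1 w1=0 w4=0 w2=1 clk=1 w0=1
  Δ1: clk:1→0
  (1Δ to stable)
t=16 Δ0: w5=1 w6=0 w3=1 w1=0 w4=0 w2=1 clk=0 w0=1
  Δ1: w2:1→0, clk:0→1
  Δ2: w1:0→1
  (2Δ to stable)
t=17 Δ0: w5=1 w6=0 w3=1 w1=1 w4=0 w2=0 clk=1 w0=1
  Δ1: w6:0→1, clk:1→0
  (1Δ to stable)
t=18 Δ0: w5=1 w6=1 w3=1 w1=1 w4=0 w2=0 clk=0 w0=1
  Δ1: w6:1→0, clk:0→1
  (1Δ to stable)
t=19 Δ0: w5=1 w6=0 w3=1 w1=1 w4=0 w2=0 clk=1 w0=1
  Δ1: w6:0→1, w2:0→1, clk:1→0
  Δ2: w1:1→0, w4:0→1
  Δ3: w4:1→0
  (3Δ to stable)

0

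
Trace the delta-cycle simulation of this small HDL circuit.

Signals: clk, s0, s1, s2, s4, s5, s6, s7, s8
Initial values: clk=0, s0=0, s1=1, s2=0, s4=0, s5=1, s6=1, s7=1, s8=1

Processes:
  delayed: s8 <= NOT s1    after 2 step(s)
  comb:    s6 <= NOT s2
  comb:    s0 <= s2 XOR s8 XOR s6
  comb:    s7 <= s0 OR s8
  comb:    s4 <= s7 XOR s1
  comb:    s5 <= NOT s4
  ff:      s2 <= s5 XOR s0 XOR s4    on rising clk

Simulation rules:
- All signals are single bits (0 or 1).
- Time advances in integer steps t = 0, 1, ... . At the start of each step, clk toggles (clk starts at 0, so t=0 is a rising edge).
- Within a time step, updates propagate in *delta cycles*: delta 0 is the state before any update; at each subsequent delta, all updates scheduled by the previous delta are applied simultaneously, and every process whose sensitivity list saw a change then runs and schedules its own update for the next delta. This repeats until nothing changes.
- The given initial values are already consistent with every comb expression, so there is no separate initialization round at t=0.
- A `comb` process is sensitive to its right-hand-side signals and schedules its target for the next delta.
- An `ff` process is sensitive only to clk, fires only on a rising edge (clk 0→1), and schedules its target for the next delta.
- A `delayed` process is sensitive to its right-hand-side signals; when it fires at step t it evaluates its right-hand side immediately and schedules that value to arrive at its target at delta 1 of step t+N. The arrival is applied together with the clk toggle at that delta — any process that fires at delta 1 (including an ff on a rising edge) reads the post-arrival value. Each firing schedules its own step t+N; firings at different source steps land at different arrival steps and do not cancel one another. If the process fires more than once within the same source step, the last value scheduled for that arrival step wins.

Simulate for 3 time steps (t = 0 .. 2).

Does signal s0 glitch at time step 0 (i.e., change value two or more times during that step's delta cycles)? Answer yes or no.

yes

t=0 Δ0: s5=1 s6=1 clk=0 s4=0 s0=0 s7=1 s8=1 s1=1 s2=0
  Δ1: clk:0→1
  Δ2: s2:0→1
  Δ3: s6:1→0, s0:0→1
  Δ4: s0:1→0
  (4Δ to stable)
t=1 Δ0: s5=1 s6=0 clk=1 s4=0 s0=0 s7=1 s8=1 s1=1 s2=1
  Δ1: clk:1→0
  (1Δ to stable)
t=2 Δ0: s5=1 s6=0 clk=0 s4=0 s0=0 s7=1 s8=1 s1=1 s2=1
  Δ1: clk:0→1
  (1Δ to stable)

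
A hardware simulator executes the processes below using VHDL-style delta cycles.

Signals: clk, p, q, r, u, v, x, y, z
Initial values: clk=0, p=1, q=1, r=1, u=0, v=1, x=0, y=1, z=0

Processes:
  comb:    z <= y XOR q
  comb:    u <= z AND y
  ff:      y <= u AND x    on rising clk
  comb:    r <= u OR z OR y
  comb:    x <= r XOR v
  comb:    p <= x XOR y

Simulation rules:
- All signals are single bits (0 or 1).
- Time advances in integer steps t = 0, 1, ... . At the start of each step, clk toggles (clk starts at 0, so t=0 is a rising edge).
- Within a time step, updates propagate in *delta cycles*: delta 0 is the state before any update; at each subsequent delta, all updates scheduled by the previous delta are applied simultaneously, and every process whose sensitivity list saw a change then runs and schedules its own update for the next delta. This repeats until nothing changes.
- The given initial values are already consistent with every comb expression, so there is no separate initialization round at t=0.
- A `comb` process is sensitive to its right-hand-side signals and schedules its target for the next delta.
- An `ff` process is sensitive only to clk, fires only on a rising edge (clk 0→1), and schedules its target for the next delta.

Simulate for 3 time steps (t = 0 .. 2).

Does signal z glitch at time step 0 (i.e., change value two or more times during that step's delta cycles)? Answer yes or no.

no

[bits: q,u,clk,z,r,y,v,x,p]
t=0: Δ0=100011101 Δ1=101011101 Δ2=101010101 Δ3=101100100 Δ4=101110110 Δ5=101110101 Δ6=101110100 | 6Δ
t=1: Δ0=101110100 Δ1=100110100 | 1Δ
t=2: Δ0=100110100 Δ1=101110100 | 1Δ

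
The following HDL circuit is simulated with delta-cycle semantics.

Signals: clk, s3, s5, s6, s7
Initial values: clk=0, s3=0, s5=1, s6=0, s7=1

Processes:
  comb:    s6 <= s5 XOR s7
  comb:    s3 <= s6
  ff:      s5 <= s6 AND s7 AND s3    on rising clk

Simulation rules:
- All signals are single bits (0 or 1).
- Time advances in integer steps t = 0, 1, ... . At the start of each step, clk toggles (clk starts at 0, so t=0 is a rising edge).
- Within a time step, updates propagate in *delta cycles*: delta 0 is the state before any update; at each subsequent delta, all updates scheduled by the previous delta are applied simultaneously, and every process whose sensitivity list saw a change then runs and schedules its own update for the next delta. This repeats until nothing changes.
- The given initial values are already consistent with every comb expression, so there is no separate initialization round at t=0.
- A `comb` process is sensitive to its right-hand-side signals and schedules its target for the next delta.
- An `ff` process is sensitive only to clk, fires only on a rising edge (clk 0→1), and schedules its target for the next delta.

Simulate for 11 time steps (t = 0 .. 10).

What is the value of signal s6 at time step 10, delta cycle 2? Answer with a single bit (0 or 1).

[bits: clk,s3,s5,s6,s7]
t=0: Δ0=00101 Δ1=10101 Δ2=10001 Δ3=10011 Δ4=11011 | 4Δ
t=1: Δ0=11011 Δ1=01011 | 1Δ
t=2: Δ0=01011 Δ1=11011 Δ2=11111 Δ3=11101 Δ4=10101 | 4Δ
t=3: Δ0=10101 Δ1=00101 | 1Δ
t=4: Δ0=00101 Δ1=10101 Δ2=10001 Δ3=10011 Δ4=11011 | 4Δ
t=5: Δ0=11011 Δ1=01011 | 1Δ
t=6: Δ0=01011 Δ1=11011 Δ2=11111 Δ3=11101 Δ4=10101 | 4Δ
t=7: Δ0=10101 Δ1=00101 | 1Δ
t=8: Δ0=00101 Δ1=10101 Δ2=10001 Δ3=10011 Δ4=11011 | 4Δ
t=9: Δ0=11011 Δ1=01011 | 1Δ
t=10: Δ0=01011 Δ1=11011 Δ2=11111 Δ3=11101 Δ4=10101 | 4Δ

1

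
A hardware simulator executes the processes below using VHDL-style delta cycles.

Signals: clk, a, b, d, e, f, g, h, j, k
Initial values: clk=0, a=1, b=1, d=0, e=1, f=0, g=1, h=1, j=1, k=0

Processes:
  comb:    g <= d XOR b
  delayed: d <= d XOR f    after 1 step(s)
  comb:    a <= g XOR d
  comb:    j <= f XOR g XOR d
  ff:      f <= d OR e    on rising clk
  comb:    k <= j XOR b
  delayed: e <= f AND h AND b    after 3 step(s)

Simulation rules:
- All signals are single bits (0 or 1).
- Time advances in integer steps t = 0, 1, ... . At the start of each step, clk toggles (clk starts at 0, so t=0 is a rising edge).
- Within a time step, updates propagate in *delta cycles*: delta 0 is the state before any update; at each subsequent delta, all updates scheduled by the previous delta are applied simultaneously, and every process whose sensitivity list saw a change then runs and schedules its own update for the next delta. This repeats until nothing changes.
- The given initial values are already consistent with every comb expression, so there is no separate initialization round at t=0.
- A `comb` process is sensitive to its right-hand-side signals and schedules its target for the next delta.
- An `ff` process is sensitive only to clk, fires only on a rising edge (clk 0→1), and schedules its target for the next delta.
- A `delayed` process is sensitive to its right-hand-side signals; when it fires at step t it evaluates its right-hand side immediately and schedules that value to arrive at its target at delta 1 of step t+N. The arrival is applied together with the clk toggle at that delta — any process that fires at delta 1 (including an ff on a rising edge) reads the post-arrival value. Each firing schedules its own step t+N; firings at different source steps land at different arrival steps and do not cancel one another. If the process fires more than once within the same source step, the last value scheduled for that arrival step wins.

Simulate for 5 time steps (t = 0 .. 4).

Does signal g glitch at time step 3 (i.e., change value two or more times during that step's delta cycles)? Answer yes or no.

t0.Δ0 d=0 j=1 b=1 k=0 a=1 g=1 clk=0 e=1 h=1 f=0
t0.Δ1 d=0 j=1 b=1 k=0 a=1 g=1 clk=1 e=1 h=1 f=0
t0.Δ2 d=0 j=1 b=1 k=0 a=1 g=1 clk=1 e=1 h=1 f=1
t0.Δ3 d=0 j=0 b=1 k=0 a=1 g=1 clk=1 e=1 h=1 f=1
t0.Δ4 d=0 j=0 b=1 k=1 a=1 g=1 clk=1 e=1 h=1 f=1
t1.Δ0 d=0 j=0 b=1 k=1 a=1 g=1 clk=1 e=1 h=1 f=1
t1.Δ1 d=1 j=0 b=1 k=1 a=1 g=1 clk=0 e=1 h=1 f=1
t1.Δ2 d=1 j=1 b=1 k=1 a=0 g=0 clk=0 e=1 h=1 f=1
t1.Δ3 d=1 j=0 b=1 k=0 a=1 g=0 clk=0 e=1 h=1 f=1
t1.Δ4 d=1 j=0 b=1 k=1 a=1 g=0 clk=0 e=1 h=1 f=1
t2.Δ0 d=1 j=0 b=1 k=1 a=1 g=0 clk=0 e=1 h=1 f=1
t2.Δ1 d=0 j=0 b=1 k=1 a=1 g=0 clk=1 e=1 h=1 f=1
t2.Δ2 d=0 j=1 b=1 k=1 a=0 g=1 clk=1 e=1 h=1 f=1
t2.Δ3 d=0 j=0 b=1 k=0 a=1 g=1 clk=1 e=1 h=1 f=1
t2.Δ4 d=0 j=0 b=1 k=1 a=1 g=1 clk=1 e=1 h=1 f=1
t3.Δ0 d=0 j=0 b=1 k=1 a=1 g=1 clk=1 e=1 h=1 f=1
t3.Δ1 d=1 j=0 b=1 k=1 a=1 g=1 clk=0 e=1 h=1 f=1
t3.Δ2 d=1 j=1 b=1 k=1 a=0 g=0 clk=0 e=1 h=1 f=1
t3.Δ3 d=1 j=0 b=1 k=0 a=1 g=0 clk=0 e=1 h=1 f=1
t3.Δ4 d=1 j=0 b=1 k=1 a=1 g=0 clk=0 e=1 h=1 f=1
t4.Δ0 d=1 j=0 b=1 k=1 a=1 g=0 clk=0 e=1 h=1 f=1
t4.Δ1 d=0 j=0 b=1 k=1 a=1 g=0 clk=1 e=1 h=1 f=1
t4.Δ2 d=0 j=1 b=1 k=1 a=0 g=1 clk=1 e=1 h=1 f=1
t4.Δ3 d=0 j=0 b=1 k=0 a=1 g=1 clk=1 e=1 h=1 f=1
t4.Δ4 d=0 j=0 b=1 k=1 a=1 g=1 clk=1 e=1 h=1 f=1

no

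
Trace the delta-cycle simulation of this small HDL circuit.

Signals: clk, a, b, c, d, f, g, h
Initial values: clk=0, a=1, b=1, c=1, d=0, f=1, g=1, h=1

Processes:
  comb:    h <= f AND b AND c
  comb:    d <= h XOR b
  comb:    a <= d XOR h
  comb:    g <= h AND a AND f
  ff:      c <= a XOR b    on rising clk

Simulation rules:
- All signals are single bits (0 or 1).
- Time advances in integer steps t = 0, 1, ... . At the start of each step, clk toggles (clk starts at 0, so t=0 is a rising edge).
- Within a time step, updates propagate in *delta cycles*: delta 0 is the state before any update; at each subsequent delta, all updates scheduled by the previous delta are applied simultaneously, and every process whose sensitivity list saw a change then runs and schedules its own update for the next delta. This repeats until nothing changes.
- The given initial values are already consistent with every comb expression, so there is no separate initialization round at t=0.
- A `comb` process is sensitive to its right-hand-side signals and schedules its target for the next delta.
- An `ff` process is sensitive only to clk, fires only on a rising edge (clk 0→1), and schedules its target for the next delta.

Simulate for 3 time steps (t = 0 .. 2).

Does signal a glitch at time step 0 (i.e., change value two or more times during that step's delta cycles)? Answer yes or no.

yes

[bits: h,d,f,c,g,a,clk,b]
t=0: Δ0=10111101 Δ1=10111111 Δ2=10101111 Δ3=00101111 Δ4=01100011 Δ5=01100111 | 5Δ
t=1: Δ0=01100111 Δ1=01100101 | 1Δ
t=2: Δ0=01100101 Δ1=01100111 | 1Δ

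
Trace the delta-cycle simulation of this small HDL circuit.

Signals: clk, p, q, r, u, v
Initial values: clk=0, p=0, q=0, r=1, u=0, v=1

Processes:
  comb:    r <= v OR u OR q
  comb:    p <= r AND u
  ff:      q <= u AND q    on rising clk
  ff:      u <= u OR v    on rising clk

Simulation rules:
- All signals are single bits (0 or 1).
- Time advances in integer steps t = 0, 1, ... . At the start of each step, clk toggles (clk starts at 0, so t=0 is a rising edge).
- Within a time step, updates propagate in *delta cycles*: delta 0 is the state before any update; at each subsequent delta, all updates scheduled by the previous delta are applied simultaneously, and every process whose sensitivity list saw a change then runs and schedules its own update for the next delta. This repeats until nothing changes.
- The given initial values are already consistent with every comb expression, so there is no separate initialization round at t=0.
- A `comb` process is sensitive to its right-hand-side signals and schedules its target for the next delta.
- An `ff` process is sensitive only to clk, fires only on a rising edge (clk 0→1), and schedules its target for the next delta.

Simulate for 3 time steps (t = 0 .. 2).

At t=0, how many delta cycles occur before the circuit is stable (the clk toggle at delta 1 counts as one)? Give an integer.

t=0 Δ0: q=0 u=0 p=0 clk=0 r=1 v=1
  Δ1: clk:0→1
  Δ2: u:0→1
  Δ3: p:0→1
  (3Δ to stable)
t=1 Δ0: q=0 u=1 p=1 clk=1 r=1 v=1
  Δ1: clk:1→0
  (1Δ to stable)
t=2 Δ0: q=0 u=1 p=1 clk=0 r=1 v=1
  Δ1: clk:0→1
  (1Δ to stable)

3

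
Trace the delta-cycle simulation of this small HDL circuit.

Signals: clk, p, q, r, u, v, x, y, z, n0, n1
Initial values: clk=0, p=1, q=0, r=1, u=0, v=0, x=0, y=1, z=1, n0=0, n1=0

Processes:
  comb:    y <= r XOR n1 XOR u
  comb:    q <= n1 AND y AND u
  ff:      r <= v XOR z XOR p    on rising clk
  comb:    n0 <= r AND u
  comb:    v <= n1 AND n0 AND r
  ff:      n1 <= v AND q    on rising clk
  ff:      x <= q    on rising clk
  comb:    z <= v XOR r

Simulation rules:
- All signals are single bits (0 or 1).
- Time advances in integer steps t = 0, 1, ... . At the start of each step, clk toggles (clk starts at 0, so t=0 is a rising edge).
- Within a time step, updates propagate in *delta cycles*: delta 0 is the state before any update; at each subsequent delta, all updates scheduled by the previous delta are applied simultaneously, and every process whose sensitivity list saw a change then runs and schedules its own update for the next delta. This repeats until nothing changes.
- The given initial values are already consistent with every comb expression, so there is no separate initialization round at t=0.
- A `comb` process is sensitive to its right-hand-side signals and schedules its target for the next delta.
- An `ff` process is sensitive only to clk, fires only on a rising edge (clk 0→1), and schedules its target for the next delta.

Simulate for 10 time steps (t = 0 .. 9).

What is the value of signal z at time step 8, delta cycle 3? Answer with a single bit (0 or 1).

0

t0.Δ0 p=1 r=1 u=0 n0=0 z=1 x=0 v=0 n1=0 y=1 q=0 clk=0
t0.Δ1 p=1 r=1 u=0 n0=0 z=1 x=0 v=0 n1=0 y=1 q=0 clk=1
t0.Δ2 p=1 r=0 u=0 n0=0 z=1 x=0 v=0 n1=0 y=1 q=0 clk=1
t0.Δ3 p=1 r=0 u=0 n0=0 z=0 x=0 v=0 n1=0 y=0 q=0 clk=1
t1.Δ0 p=1 r=0 u=0 n0=0 z=0 x=0 v=0 n1=0 y=0 q=0 clk=1
t1.Δ1 p=1 r=0 u=0 n0=0 z=0 x=0 v=0 n1=0 y=0 q=0 clk=0
t2.Δ0 p=1 r=0 u=0 n0=0 z=0 x=0 v=0 n1=0 y=0 q=0 clk=0
t2.Δ1 p=1 r=0 u=0 n0=0 z=0 x=0 v=0 n1=0 y=0 q=0 clk=1
t2.Δ2 p=1 r=1 u=0 n0=0 z=0 x=0 v=0 n1=0 y=0 q=0 clk=1
t2.Δ3 p=1 r=1 u=0 n0=0 z=1 x=0 v=0 n1=0 y=1 q=0 clk=1
t3.Δ0 p=1 r=1 u=0 n0=0 z=1 x=0 v=0 n1=0 y=1 q=0 clk=1
t3.Δ1 p=1 r=1 u=0 n0=0 z=1 x=0 v=0 n1=0 y=1 q=0 clk=0
t4.Δ0 p=1 r=1 u=0 n0=0 z=1 x=0 v=0 n1=0 y=1 q=0 clk=0
t4.Δ1 p=1 r=1 u=0 n0=0 z=1 x=0 v=0 n1=0 y=1 q=0 clk=1
t4.Δ2 p=1 r=0 u=0 n0=0 z=1 x=0 v=0 n1=0 y=1 q=0 clk=1
t4.Δ3 p=1 r=0 u=0 n0=0 z=0 x=0 v=0 n1=0 y=0 q=0 clk=1
t5.Δ0 p=1 r=0 u=0 n0=0 z=0 x=0 v=0 n1=0 y=0 q=0 clk=1
t5.Δ1 p=1 r=0 u=0 n0=0 z=0 x=0 v=0 n1=0 y=0 q=0 clk=0
t6.Δ0 p=1 r=0 u=0 n0=0 z=0 x=0 v=0 n1=0 y=0 q=0 clk=0
t6.Δ1 p=1 r=0 u=0 n0=0 z=0 x=0 v=0 n1=0 y=0 q=0 clk=1
t6.Δ2 p=1 r=1 u=0 n0=0 z=0 x=0 v=0 n1=0 y=0 q=0 clk=1
t6.Δ3 p=1 r=1 u=0 n0=0 z=1 x=0 v=0 n1=0 y=1 q=0 clk=1
t7.Δ0 p=1 r=1 u=0 n0=0 z=1 x=0 v=0 n1=0 y=1 q=0 clk=1
t7.Δ1 p=1 r=1 u=0 n0=0 z=1 x=0 v=0 n1=0 y=1 q=0 clk=0
t8.Δ0 p=1 r=1 u=0 n0=0 z=1 x=0 v=0 n1=0 y=1 q=0 clk=0
t8.Δ1 p=1 r=1 u=0 n0=0 z=1 x=0 v=0 n1=0 y=1 q=0 clk=1
t8.Δ2 p=1 r=0 u=0 n0=0 z=1 x=0 v=0 n1=0 y=1 q=0 clk=1
t8.Δ3 p=1 r=0 u=0 n0=0 z=0 x=0 v=0 n1=0 y=0 q=0 clk=1
t9.Δ0 p=1 r=0 u=0 n0=0 z=0 x=0 v=0 n1=0 y=0 q=0 clk=1
t9.Δ1 p=1 r=0 u=0 n0=0 z=0 x=0 v=0 n1=0 y=0 q=0 clk=0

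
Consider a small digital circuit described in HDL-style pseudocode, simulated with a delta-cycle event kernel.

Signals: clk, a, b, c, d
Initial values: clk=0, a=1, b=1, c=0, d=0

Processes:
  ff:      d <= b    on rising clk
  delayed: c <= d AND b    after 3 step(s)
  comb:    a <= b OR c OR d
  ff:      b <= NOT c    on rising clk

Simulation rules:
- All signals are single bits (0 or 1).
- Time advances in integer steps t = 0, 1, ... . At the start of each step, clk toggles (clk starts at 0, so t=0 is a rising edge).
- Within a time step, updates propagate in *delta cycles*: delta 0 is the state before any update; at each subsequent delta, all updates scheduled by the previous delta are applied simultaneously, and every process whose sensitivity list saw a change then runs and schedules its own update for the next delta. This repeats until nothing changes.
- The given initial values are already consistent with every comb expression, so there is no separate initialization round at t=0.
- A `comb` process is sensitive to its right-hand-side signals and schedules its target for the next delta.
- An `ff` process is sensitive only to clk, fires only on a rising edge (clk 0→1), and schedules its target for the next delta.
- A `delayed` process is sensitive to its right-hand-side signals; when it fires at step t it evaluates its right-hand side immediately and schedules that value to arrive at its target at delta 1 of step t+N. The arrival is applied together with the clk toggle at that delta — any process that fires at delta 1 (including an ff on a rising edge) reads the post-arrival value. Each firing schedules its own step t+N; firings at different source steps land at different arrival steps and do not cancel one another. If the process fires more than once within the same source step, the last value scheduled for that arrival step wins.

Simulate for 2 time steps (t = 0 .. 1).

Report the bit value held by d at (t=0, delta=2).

t=0 Δ0: a=1 b=1 c=0 d=0 clk=0
  Δ1: clk:0→1
  Δ2: d:0→1
  (2Δ to stable)
t=1 Δ0: a=1 b=1 c=0 d=1 clk=1
  Δ1: clk:1→0
  (1Δ to stable)

1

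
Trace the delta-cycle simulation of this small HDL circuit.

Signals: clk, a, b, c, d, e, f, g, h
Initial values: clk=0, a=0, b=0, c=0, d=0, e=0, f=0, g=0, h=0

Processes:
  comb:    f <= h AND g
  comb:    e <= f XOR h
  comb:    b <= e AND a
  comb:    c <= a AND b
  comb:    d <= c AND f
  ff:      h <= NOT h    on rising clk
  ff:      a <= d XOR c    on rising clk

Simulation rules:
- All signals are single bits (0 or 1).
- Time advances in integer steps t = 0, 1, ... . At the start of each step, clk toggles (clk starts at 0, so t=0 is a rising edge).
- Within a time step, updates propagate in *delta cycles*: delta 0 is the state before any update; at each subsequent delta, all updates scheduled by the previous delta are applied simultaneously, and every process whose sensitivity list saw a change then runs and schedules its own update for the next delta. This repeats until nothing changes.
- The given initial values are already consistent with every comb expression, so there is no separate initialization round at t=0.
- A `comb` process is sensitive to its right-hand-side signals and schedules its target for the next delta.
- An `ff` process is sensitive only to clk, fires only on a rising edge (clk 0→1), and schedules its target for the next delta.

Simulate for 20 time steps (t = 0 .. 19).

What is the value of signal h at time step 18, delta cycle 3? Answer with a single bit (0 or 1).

[bits: d,a,e,b,c,clk,f,h,g]
t=0: Δ0=000000000 Δ1=000001000 Δ2=000001010 Δ3=001001010 | 3Δ
t=1: Δ0=001001010 Δ1=001000010 | 1Δ
t=2: Δ0=001000010 Δ1=001001010 Δ2=001001000 Δ3=000001000 | 3Δ
t=3: Δ0=000001000 Δ1=000000000 | 1Δ
t=4: Δ0=000000000 Δ1=000001000 Δ2=000001010 Δ3=001001010 | 3Δ
t=5: Δ0=001001010 Δ1=001000010 | 1Δ
t=6: Δ0=001000010 Δ1=001001010 Δ2=001001000 Δ3=000001000 | 3Δ
t=7: Δ0=000001000 Δ1=000000000 | 1Δ
t=8: Δ0=000000000 Δ1=000001000 Δ2=000001010 Δ3=001001010 | 3Δ
t=9: Δ0=001001010 Δ1=001000010 | 1Δ
t=10: Δ0=001000010 Δ1=001001010 Δ2=001001000 Δ3=000001000 | 3Δ
t=11: Δ0=000001000 Δ1=000000000 | 1Δ
t=12: Δ0=000000000 Δ1=000001000 Δ2=000001010 Δ3=001001010 | 3Δ
t=13: Δ0=001001010 Δ1=001000010 | 1Δ
t=14: Δ0=001000010 Δ1=001001010 Δ2=001001000 Δ3=000001000 | 3Δ
t=15: Δ0=000001000 Δ1=000000000 | 1Δ
t=16: Δ0=000000000 Δ1=000001000 Δ2=000001010 Δ3=001001010 | 3Δ
t=17: Δ0=001001010 Δ1=001000010 | 1Δ
t=18: Δ0=001000010 Δ1=001001010 Δ2=001001000 Δ3=000001000 | 3Δ
t=19: Δ0=000001000 Δ1=000000000 | 1Δ

0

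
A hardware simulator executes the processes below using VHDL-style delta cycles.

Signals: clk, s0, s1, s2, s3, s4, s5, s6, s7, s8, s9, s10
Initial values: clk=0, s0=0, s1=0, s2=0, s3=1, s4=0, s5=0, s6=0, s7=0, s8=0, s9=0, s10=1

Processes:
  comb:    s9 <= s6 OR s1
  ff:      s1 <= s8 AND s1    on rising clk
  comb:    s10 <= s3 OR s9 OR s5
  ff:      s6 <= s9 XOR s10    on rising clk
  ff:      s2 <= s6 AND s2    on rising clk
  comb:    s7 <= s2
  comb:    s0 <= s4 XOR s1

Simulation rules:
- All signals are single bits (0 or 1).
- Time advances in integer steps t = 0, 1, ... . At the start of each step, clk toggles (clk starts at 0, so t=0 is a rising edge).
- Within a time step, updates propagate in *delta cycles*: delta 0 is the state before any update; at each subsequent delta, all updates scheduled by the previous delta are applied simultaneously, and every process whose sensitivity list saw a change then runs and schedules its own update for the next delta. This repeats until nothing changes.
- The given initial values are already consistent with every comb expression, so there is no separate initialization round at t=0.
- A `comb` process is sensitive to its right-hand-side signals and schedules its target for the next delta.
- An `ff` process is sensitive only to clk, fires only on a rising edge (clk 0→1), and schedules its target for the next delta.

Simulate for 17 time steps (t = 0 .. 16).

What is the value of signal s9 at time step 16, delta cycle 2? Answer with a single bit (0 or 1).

0

[bits: s0,s9,s10,s4,s6,s7,s5,s1,clk,s8,s2,s3]
t=0: Δ0=001000000001 Δ1=001000001001 Δ2=001010001001 Δ3=011010001001 | 3Δ
t=1: Δ0=011010001001 Δ1=011010000001 | 1Δ
t=2: Δ0=011010000001 Δ1=011010001001 Δ2=011000001001 Δ3=001000001001 | 3Δ
t=3: Δ0=001000001001 Δ1=001000000001 | 1Δ
t=4: Δ0=001000000001 Δ1=001000001001 Δ2=001010001001 Δ3=011010001001 | 3Δ
t=5: Δ0=011010001001 Δ1=011010000001 | 1Δ
t=6: Δ0=011010000001 Δ1=011010001001 Δ2=011000001001 Δ3=001000001001 | 3Δ
t=7: Δ0=001000001001 Δ1=001000000001 | 1Δ
t=8: Δ0=001000000001 Δ1=001000001001 Δ2=001010001001 Δ3=011010001001 | 3Δ
t=9: Δ0=011010001001 Δ1=011010000001 | 1Δ
t=10: Δ0=011010000001 Δ1=011010001001 Δ2=011000001001 Δ3=001000001001 | 3Δ
t=11: Δ0=001000001001 Δ1=001000000001 | 1Δ
t=12: Δ0=001000000001 Δ1=001000001001 Δ2=001010001001 Δ3=011010001001 | 3Δ
t=13: Δ0=011010001001 Δ1=011010000001 | 1Δ
t=14: Δ0=011010000001 Δ1=011010001001 Δ2=011000001001 Δ3=001000001001 | 3Δ
t=15: Δ0=001000001001 Δ1=001000000001 | 1Δ
t=16: Δ0=001000000001 Δ1=001000001001 Δ2=001010001001 Δ3=011010001001 | 3Δ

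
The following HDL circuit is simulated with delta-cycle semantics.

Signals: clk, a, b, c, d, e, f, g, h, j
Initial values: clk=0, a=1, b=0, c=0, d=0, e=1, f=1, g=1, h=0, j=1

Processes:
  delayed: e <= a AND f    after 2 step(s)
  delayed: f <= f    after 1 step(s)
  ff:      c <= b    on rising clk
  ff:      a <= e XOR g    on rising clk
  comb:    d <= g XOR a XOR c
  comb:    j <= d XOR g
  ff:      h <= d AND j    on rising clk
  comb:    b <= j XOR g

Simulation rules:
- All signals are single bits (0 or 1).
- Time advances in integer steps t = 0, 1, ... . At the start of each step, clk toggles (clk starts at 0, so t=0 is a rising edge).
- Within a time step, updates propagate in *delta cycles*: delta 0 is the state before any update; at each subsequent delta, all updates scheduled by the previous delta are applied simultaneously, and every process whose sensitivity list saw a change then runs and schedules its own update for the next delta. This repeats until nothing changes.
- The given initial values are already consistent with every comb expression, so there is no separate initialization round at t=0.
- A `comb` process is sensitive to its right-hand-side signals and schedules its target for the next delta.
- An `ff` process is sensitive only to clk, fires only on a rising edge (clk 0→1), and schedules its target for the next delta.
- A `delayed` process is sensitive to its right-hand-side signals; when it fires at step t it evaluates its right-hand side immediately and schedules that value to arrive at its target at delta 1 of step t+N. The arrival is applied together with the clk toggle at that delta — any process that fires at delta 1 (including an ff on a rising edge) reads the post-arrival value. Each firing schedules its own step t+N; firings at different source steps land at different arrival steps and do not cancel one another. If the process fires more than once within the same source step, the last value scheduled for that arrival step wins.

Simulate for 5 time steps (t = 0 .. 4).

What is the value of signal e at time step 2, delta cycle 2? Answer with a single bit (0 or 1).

0

t=0 Δ0: c=0 g=1 d=0 clk=0 f=1 a=1 j=1 b=0 h=0 e=1
  Δ1: clk:0→1
  Δ2: a:1→0
  Δ3: d:0→1
  Δ4: j:1→0
  Δ5: b:0→1
  (5Δ to stable)
t=1 Δ0: c=0 g=1 d=1 clk=1 f=1 a=0 j=0 b=1 h=0 e=1
  Δ1: clk:1→0
  (1Δ to stable)
t=2 Δ0: c=0 g=1 d=1 clk=0 f=1 a=0 j=0 b=1 h=0 e=1
  Δ1: clk:0→1, e:1→0
  Δ2: c:0→1, a:0→1
  (2Δ to stable)
t=3 Δ0: c=1 g=1 d=1 clk=1 f=1 a=1 j=0 b=1 h=0 e=0
  Δ1: clk:1→0
  (1Δ to stable)
t=4 Δ0: c=1 g=1 d=1 clk=0 f=1 a=1 j=0 b=1 h=0 e=0
  Δ1: clk:0→1, e:0→1
  Δ2: a:1→0
  Δ3: d:1→0
  Δ4: j:0→1
  Δ5: b:1→0
  (5Δ to stable)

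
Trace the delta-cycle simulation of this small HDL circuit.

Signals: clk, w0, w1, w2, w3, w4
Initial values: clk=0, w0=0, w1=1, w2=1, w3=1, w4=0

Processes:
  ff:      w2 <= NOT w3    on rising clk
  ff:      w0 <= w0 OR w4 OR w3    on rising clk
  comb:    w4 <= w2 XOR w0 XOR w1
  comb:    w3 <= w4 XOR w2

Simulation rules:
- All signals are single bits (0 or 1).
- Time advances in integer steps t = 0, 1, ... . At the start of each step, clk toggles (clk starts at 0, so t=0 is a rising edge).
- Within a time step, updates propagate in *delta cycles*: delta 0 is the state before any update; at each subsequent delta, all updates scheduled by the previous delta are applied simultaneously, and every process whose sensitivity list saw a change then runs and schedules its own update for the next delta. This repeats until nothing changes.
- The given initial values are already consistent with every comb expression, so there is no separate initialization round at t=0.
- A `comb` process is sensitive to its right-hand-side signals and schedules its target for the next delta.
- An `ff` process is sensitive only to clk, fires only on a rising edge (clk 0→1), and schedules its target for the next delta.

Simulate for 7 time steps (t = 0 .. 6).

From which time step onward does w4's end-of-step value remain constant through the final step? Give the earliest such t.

2

t=0 Δ0: w1=1 w0=0 w4=0 w2=1 clk=0 w3=1
  Δ1: clk:0→1
  Δ2: w0:0→1, w2:1→0
  Δ3: w3:1→0
  (3Δ to stable)
t=1 Δ0: w1=1 w0=1 w4=0 w2=0 clk=1 w3=0
  Δ1: clk:1→0
  (1Δ to stable)
t=2 Δ0: w1=1 w0=1 w4=0 w2=0 clk=0 w3=0
  Δ1: clk:0→1
  Δ2: w2:0→1
  Δ3: w4:0→1, w3:0→1
  Δ4: w3:1→0
  (4Δ to stable)
t=3 Δ0: w1=1 w0=1 w4=1 w2=1 clk=1 w3=0
  Δ1: clk:1→0
  (1Δ to stable)
t=4 Δ0: w1=1 w0=1 w4=1 w2=1 clk=0 w3=0
  Δ1: clk:0→1
  (1Δ to stable)
t=5 Δ0: w1=1 w0=1 w4=1 w2=1 clk=1 w3=0
  Δ1: clk:1→0
  (1Δ to stable)
t=6 Δ0: w1=1 w0=1 w4=1 w2=1 clk=0 w3=0
  Δ1: clk:0→1
  (1Δ to stable)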